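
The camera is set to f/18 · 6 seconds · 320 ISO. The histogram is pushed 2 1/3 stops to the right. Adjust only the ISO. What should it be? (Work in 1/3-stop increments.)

Overexposed by 2 1/3 stops → need 2 1/3 stops darker.
ISO: 320 → 250 → 200 → 160 → 125 → 100 → 80 → 64.

ISO 64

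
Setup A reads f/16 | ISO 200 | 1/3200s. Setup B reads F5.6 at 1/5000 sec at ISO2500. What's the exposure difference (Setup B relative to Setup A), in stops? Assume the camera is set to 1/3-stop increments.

6 stops brighter

Aperture: f/16 → f/14 → f/13 → f/11 → f/10 → f/9 → f/8 → f/7.1 → f/6.3 → f/5.6 — 3 stops opened up (brighter).
Shutter speed: 1/3200 → 1/4000 → 1/5000 — 2/3 stop faster (darker).
ISO: 200 → 250 → 320 → 400 → 500 → 640 → 800 → 1000 → 1250 → 1600 → 2000 → 2500 — 3 2/3 stops higher (brighter).
Net: +3 −2/3 +3 2/3 = +6 stops.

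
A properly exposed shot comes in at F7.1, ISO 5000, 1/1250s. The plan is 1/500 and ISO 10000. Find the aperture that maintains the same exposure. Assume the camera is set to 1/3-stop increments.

f/16

Shutter speed: 1/1250 → 1/1000 → 1/800 → 1/640 → 1/500 — 1 1/3 stops longer (brighter).
ISO: 5000 → 6400 → 8000 → 10000 — 1 stop raised (brighter).
Net change so far: 2 1/3 stops brighter. Offset with the aperture: f/7.1 → f/8 → f/9 → f/10 → f/11 → f/13 → f/14 → f/16.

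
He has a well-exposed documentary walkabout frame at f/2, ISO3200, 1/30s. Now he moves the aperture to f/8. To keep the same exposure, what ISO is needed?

Aperture: f/2 → f/2.8 → f/4 → f/5.6 → f/8 — 4 stops smaller aperture (darker).
Need 4 stops brighter from the ISO: 3200 → 6400 → 12800 → 25600 → 51200.

ISO 51200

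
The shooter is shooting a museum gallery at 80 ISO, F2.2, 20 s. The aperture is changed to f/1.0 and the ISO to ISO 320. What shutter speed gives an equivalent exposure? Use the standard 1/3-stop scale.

Aperture: f/2.2 → f/2 → f/1.8 → f/1.6 → f/1.4 → f/1.2 → f/1.1 → f/1.0 — 2 1/3 stops opened up (brighter).
ISO: 80 → 100 → 125 → 160 → 200 → 250 → 320 — 2 stops higher (brighter).
Net change so far: 4 1/3 stops brighter. Offset with the shutter speed: 20 → 15 → 13 → 10 → 8 → 6 → 5 → 4 → 3.2 → 2.5 → 2 → 1.6 → 1.3 → 1.

1 s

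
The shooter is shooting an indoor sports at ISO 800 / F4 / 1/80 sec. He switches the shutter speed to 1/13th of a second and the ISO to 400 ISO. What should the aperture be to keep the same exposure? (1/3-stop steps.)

Shutter speed: 1/80 → 1/60 → 1/50 → 1/40 → 1/30 → 1/25 → 1/20 → 1/15 → 1/13 — 2 2/3 stops longer (brighter).
ISO: 800 → 640 → 500 → 400 — 1 stop dropped (darker).
Net change so far: 1 2/3 stops brighter. Offset with the aperture: f/4 → f/4.5 → f/5 → f/5.6 → f/6.3 → f/7.1.

f/7.1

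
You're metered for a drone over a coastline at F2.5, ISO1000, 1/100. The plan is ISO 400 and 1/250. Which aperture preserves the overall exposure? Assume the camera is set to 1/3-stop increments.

f/1.0

ISO: 1000 → 800 → 640 → 500 → 400 — 1 1/3 stops lower (darker).
Shutter speed: 1/100 → 1/125 → 1/160 → 1/200 → 1/250 — 1 1/3 stops faster (darker).
Net change so far: 2 2/3 stops darker. Offset with the aperture: f/2.5 → f/2.2 → f/2 → f/1.8 → f/1.6 → f/1.4 → f/1.2 → f/1.1 → f/1.0.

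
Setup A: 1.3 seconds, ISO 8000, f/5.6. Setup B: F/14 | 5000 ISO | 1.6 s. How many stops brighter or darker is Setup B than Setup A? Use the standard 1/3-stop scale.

Aperture: f/5.6 → f/6.3 → f/7.1 → f/8 → f/9 → f/10 → f/11 → f/13 → f/14 — 2 2/3 stops stopped down (darker).
Shutter speed: 1.3 → 1.6 — 1/3 stop slower (brighter).
ISO: 8000 → 6400 → 5000 — 2/3 stop lower (darker).
Net: −2 2/3 +1/3 −2/3 = −3 stops.

3 stops darker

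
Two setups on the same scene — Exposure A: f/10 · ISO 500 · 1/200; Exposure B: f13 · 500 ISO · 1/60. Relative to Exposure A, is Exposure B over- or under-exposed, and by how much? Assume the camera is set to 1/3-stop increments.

Aperture: f/10 → f/11 → f/13 — 2/3 stop smaller aperture (darker).
Shutter speed: 1/200 → 1/160 → 1/125 → 1/100 → 1/80 → 1/60 — 1 2/3 stops longer (brighter).
ISO: unchanged.
Net: −2/3 +1 2/3 = +1 stop.

1 stop brighter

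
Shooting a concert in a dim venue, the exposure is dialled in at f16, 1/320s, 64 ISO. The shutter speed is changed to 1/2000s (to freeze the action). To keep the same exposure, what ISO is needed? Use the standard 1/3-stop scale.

ISO 400

Shutter speed: 1/320 → 1/400 → 1/500 → 1/640 → 1/800 → 1/1000 → 1/1250 → 1/1600 → 1/2000 — 2 2/3 stops shorter (darker).
Need 2 2/3 stops brighter from the ISO: 64 → 80 → 100 → 125 → 160 → 200 → 250 → 320 → 400.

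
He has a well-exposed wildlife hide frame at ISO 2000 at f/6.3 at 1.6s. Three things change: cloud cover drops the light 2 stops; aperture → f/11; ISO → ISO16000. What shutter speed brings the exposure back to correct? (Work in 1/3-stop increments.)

Scene light: 2 stops darker.
Aperture: f/6.3 → f/7.1 → f/8 → f/9 → f/10 → f/11 — 1 2/3 stops smaller aperture (darker).
ISO: 2000 → 2500 → 3200 → 4000 → 5000 → 6400 → 8000 → 10000 → 12800 → 16000 — 3 stops raised (brighter).
Net so far: 2/3 stop darker. Shutter speed: 1.6 → 2 → 2.5.

2.5 s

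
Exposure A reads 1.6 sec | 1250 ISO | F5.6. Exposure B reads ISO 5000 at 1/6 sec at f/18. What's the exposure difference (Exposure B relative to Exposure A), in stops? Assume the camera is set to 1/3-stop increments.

4 2/3 stops darker

Aperture: f/5.6 → f/6.3 → f/7.1 → f/8 → f/9 → f/10 → f/11 → f/13 → f/14 → f/16 → f/18 — 3 1/3 stops stopped down (darker).
Shutter speed: 1.6 → 1.3 → 1 → 0.8 → 0.6 → 0.5 → 0.4 → 0.3 → 1/4 → 1/5 → 1/6 — 3 1/3 stops faster (darker).
ISO: 1250 → 1600 → 2000 → 2500 → 3200 → 4000 → 5000 — 2 stops higher (brighter).
Net: −3 1/3 −3 1/3 +2 = −4 2/3 stops.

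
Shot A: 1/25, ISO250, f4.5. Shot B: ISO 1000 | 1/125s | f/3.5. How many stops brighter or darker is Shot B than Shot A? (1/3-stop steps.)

1/3 stop brighter

Aperture: f/4.5 → f/4 → f/3.5 — 2/3 stop larger aperture (brighter).
Shutter speed: 1/25 → 1/30 → 1/40 → 1/50 → 1/60 → 1/80 → 1/100 → 1/125 — 2 1/3 stops faster (darker).
ISO: 250 → 320 → 400 → 500 → 640 → 800 → 1000 — 2 stops higher (brighter).
Net: +2/3 −2 1/3 +2 = +1/3 stops.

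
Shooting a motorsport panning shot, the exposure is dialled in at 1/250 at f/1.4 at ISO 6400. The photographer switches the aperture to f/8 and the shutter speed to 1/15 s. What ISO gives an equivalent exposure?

ISO 12800

Aperture: f/1.4 → f/2 → f/2.8 → f/4 → f/5.6 → f/8 — 5 stops stopped down (darker).
Shutter speed: 1/250 → 1/125 → 1/60 → 1/30 → 1/15 — 4 stops slower (brighter).
Net change so far: 1 stop darker. Offset with the ISO: 6400 → 12800.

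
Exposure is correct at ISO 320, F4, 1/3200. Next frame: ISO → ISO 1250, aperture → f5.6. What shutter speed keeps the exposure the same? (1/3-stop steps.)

1/6400s

ISO: 320 → 400 → 500 → 640 → 800 → 1000 → 1250 — 2 stops raised (brighter).
Aperture: f/4 → f/4.5 → f/5 → f/5.6 — 1 stop stopped down (darker).
Net change so far: 1 stop brighter. Offset with the shutter speed: 1/3200 → 1/4000 → 1/5000 → 1/6400.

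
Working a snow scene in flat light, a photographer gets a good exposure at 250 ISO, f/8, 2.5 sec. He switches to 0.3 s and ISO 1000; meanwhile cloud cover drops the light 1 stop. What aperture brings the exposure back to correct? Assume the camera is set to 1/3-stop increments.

Scene light: 1 stop darker.
Shutter speed: 2.5 → 2 → 1.6 → 1.3 → 1 → 0.8 → 0.6 → 0.5 → 0.4 → 0.3 — 3 stops faster (darker).
ISO: 250 → 320 → 400 → 500 → 640 → 800 → 1000 — 2 stops higher (brighter).
Net so far: 2 stops darker. Aperture: f/8 → f/7.1 → f/6.3 → f/5.6 → f/5 → f/4.5 → f/4.

f/4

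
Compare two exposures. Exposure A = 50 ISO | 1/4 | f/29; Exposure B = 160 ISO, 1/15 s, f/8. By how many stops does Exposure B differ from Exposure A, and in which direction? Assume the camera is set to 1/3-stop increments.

3 1/3 stops brighter

Aperture: f/29 → f/25 → f/22 → f/20 → f/18 → f/16 → f/14 → f/13 → f/11 → f/10 → f/9 → f/8 — 3 2/3 stops wider (brighter).
Shutter speed: 1/4 → 1/5 → 1/6 → 1/8 → 1/10 → 1/13 → 1/15 — 2 stops faster (darker).
ISO: 50 → 64 → 80 → 100 → 125 → 160 — 1 2/3 stops higher (brighter).
Net: +3 2/3 −2 +1 2/3 = +3 1/3 stops.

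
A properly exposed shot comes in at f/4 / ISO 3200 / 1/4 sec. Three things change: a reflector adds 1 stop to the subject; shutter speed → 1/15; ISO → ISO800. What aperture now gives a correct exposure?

Scene light: 1 stop brighter.
Shutter speed: 1/4 → 1/8 → 1/15 — 2 stops shorter (darker).
ISO: 3200 → 1600 → 800 — 2 stops lower (darker).
Net so far: 3 stops darker. Aperture: f/4 → f/2.8 → f/2 → f/1.4.

f/1.4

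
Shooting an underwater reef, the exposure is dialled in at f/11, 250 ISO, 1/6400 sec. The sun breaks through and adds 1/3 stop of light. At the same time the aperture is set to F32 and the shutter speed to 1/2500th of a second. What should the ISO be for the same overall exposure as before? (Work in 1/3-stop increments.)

ISO 640

Scene light: 1/3 stop brighter.
Aperture: f/11 → f/13 → f/14 → f/16 → f/18 → f/20 → f/22 → f/25 → f/29 → f/32 — 3 stops narrower (darker).
Shutter speed: 1/6400 → 1/5000 → 1/4000 → 1/3200 → 1/2500 — 1 1/3 stops slower (brighter).
Net so far: 1 1/3 stops darker. ISO: 250 → 320 → 400 → 500 → 640.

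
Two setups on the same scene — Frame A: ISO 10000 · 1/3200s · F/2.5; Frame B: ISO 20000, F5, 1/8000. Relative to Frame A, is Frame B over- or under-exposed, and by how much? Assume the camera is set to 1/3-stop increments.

2 1/3 stops darker

Aperture: f/2.5 → f/2.8 → f/3.2 → f/3.5 → f/4 → f/4.5 → f/5 — 2 stops stopped down (darker).
Shutter speed: 1/3200 → 1/4000 → 1/5000 → 1/6400 → 1/8000 — 1 1/3 stops faster (darker).
ISO: 10000 → 12800 → 16000 → 20000 — 1 stop raised (brighter).
Net: −2 −1 1/3 +1 = −2 1/3 stops.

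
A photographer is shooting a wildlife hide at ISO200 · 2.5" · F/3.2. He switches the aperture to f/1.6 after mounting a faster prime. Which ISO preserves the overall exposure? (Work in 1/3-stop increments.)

ISO 50

Aperture: f/3.2 → f/2.8 → f/2.5 → f/2.2 → f/2 → f/1.8 → f/1.6 — 2 stops opened up (brighter).
Need 2 stops darker from the ISO: 200 → 160 → 125 → 100 → 80 → 64 → 50.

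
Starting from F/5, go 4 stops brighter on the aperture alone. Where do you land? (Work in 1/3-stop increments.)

f/1.2

Aperture: f/5 → f/4.5 → f/4 → f/3.5 → f/3.2 → f/2.8 → f/2.5 → f/2.2 → f/2 → f/1.8 → f/1.6 → f/1.4 → f/1.2 — 4 stops larger aperture (brighter).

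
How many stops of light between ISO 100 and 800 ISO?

3 stops

100 → 200 → 400 → 800 — count the steps: 3 stops.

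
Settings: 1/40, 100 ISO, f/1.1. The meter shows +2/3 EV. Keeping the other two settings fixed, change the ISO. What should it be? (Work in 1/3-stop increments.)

ISO 64

Overexposed by 2/3 stop → need 2/3 stop darker.
ISO: 100 → 80 → 64.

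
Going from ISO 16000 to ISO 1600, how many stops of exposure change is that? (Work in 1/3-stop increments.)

16000 → 12800 → 10000 → 8000 → 6400 → 5000 → 4000 → 3200 → 2500 → 2000 → 1600 — count the steps: 10 third-stops = 3 1/3 stops.

3 1/3 stops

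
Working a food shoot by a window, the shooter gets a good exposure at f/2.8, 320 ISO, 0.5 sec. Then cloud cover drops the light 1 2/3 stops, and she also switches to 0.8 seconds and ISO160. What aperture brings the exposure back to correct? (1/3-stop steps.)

f/1.4

Scene light: 1 2/3 stops darker.
Shutter speed: 0.5 → 0.6 → 0.8 — 2/3 stop slower (brighter).
ISO: 320 → 250 → 200 → 160 — 1 stop dropped (darker).
Net so far: 2 stops darker. Aperture: f/2.8 → f/2.5 → f/2.2 → f/2 → f/1.8 → f/1.6 → f/1.4.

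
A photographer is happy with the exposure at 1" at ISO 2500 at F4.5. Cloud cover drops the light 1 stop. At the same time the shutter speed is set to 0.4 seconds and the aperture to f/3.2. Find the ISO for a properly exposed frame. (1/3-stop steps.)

Scene light: 1 stop darker.
Shutter speed: 1 → 0.8 → 0.6 → 0.5 → 0.4 — 1 1/3 stops shorter (darker).
Aperture: f/4.5 → f/4 → f/3.5 → f/3.2 — 1 stop larger aperture (brighter).
Net so far: 1 1/3 stops darker. ISO: 2500 → 3200 → 4000 → 5000 → 6400.

ISO 6400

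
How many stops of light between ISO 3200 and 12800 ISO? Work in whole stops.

3200 → 6400 → 12800 — count the steps: 2 stops.

2 stops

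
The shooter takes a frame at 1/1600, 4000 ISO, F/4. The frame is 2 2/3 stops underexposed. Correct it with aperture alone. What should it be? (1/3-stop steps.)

f/1.6

Underexposed by 2 2/3 stops → need 2 2/3 stops brighter.
Aperture: f/4 → f/3.5 → f/3.2 → f/2.8 → f/2.5 → f/2.2 → f/2 → f/1.8 → f/1.6.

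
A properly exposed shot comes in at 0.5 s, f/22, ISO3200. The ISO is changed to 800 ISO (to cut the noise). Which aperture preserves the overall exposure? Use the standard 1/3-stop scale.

f/11

ISO: 3200 → 2500 → 2000 → 1600 → 1250 → 1000 → 800 — 2 stops lower (darker).
Need 2 stops brighter from the aperture: f/22 → f/20 → f/18 → f/16 → f/14 → f/13 → f/11.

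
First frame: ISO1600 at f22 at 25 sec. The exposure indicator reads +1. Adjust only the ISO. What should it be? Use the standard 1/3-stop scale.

Overexposed by 1 stop → need 1 stop darker.
ISO: 1600 → 1250 → 1000 → 800.

ISO 800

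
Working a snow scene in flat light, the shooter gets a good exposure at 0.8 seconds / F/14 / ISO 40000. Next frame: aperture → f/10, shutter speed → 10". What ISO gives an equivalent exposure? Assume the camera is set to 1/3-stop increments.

ISO 1600

Aperture: f/14 → f/13 → f/11 → f/10 — 1 stop larger aperture (brighter).
Shutter speed: 0.8 → 1 → 1.3 → 1.6 → 2 → 2.5 → 3.2 → 4 → 5 → 6 → 8 → 10 — 3 2/3 stops slower (brighter).
Net change so far: 4 2/3 stops brighter. Offset with the ISO: 40000 → 32000 → 25600 → 20000 → 16000 → 12800 → 10000 → 8000 → 6400 → 5000 → 4000 → 3200 → 2500 → 2000 → 1600.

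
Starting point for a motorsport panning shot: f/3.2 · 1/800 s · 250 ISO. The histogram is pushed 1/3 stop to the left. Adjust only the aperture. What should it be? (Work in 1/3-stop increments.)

Underexposed by 1/3 stop → need 1/3 stop brighter.
Aperture: f/3.2 → f/2.8.

f/2.8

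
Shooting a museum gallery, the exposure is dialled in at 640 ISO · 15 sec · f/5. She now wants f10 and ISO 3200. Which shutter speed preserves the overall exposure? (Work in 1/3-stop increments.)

Aperture: f/5 → f/5.6 → f/6.3 → f/7.1 → f/8 → f/9 → f/10 — 2 stops smaller aperture (darker).
ISO: 640 → 800 → 1000 → 1250 → 1600 → 2000 → 2500 → 3200 — 2 1/3 stops raised (brighter).
Net change so far: 1/3 stop brighter. Offset with the shutter speed: 15 → 13.

13 s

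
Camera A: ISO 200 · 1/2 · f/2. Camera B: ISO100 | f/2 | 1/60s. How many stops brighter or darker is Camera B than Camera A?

6 stops darker

Aperture: unchanged.
Shutter speed: 1/2 → 1/4 → 1/8 → 1/15 → 1/30 → 1/60 — 5 stops shorter (darker).
ISO: 200 → 100 — 1 stop lower (darker).
Net: −5 −1 = −6 stops.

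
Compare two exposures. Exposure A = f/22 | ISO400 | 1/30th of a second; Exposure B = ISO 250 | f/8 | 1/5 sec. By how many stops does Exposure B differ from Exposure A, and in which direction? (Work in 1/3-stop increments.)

Aperture: f/22 → f/20 → f/18 → f/16 → f/14 → f/13 → f/11 → f/10 → f/9 → f/8 — 3 stops opened up (brighter).
Shutter speed: 1/30 → 1/25 → 1/20 → 1/15 → 1/13 → 1/10 → 1/8 → 1/6 → 1/5 — 2 2/3 stops longer (brighter).
ISO: 400 → 320 → 250 — 2/3 stop lower (darker).
Net: +3 +2 2/3 −2/3 = +5 stops.

5 stops brighter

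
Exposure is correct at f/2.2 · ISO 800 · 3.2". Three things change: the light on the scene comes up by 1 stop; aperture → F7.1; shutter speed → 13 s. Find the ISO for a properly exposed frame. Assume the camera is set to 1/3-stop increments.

Scene light: 1 stop brighter.
Aperture: f/2.2 → f/2.5 → f/2.8 → f/3.2 → f/3.5 → f/4 → f/4.5 → f/5 → f/5.6 → f/6.3 → f/7.1 — 3 1/3 stops stopped down (darker).
Shutter speed: 3.2 → 4 → 5 → 6 → 8 → 10 → 13 — 2 stops longer (brighter).
Net so far: 1/3 stop darker. ISO: 800 → 1000.

ISO 1000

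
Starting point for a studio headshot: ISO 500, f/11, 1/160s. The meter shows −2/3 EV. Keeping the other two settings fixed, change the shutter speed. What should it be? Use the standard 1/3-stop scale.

1/100s

Underexposed by 2/3 stop → need 2/3 stop brighter.
Shutter speed: 1/160 → 1/125 → 1/100.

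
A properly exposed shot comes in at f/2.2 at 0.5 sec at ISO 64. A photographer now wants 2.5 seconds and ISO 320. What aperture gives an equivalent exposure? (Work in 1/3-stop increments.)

f/11

Shutter speed: 0.5 → 0.6 → 0.8 → 1 → 1.3 → 1.6 → 2 → 2.5 — 2 1/3 stops slower (brighter).
ISO: 64 → 80 → 100 → 125 → 160 → 200 → 250 → 320 — 2 1/3 stops raised (brighter).
Net change so far: 4 2/3 stops brighter. Offset with the aperture: f/2.2 → f/2.5 → f/2.8 → f/3.2 → f/3.5 → f/4 → f/4.5 → f/5 → f/5.6 → f/6.3 → f/7.1 → f/8 → f/9 → f/10 → f/11.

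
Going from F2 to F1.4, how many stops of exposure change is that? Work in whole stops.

f/2 → f/1.4 — count the steps: 1 stop.

1 stop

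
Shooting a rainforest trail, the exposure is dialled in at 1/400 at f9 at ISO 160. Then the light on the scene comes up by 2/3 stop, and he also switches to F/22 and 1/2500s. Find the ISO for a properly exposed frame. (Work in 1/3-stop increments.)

ISO 4000

Scene light: 2/3 stop brighter.
Aperture: f/9 → f/10 → f/11 → f/13 → f/14 → f/16 → f/18 → f/20 → f/22 — 2 2/3 stops stopped down (darker).
Shutter speed: 1/400 → 1/500 → 1/640 → 1/800 → 1/1000 → 1/1250 → 1/1600 → 1/2000 → 1/2500 — 2 2/3 stops faster (darker).
Net so far: 4 2/3 stops darker. ISO: 160 → 200 → 250 → 320 → 400 → 500 → 640 → 800 → 1000 → 1250 → 1600 → 2000 → 2500 → 3200 → 4000.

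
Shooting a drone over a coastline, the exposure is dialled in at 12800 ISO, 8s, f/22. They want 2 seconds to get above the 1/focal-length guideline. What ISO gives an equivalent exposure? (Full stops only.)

Shutter speed: 8 → 4 → 2 — 2 stops shorter (darker).
Need 2 stops brighter from the ISO: 12800 → 25600 → 51200.

ISO 51200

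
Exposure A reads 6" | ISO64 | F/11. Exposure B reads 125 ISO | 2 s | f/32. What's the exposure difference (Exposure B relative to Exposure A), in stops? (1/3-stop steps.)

3 2/3 stops darker

Aperture: f/11 → f/13 → f/14 → f/16 → f/18 → f/20 → f/22 → f/25 → f/29 → f/32 — 3 stops narrower (darker).
Shutter speed: 6 → 5 → 4 → 3.2 → 2.5 → 2 — 1 2/3 stops shorter (darker).
ISO: 64 → 80 → 100 → 125 — 1 stop raised (brighter).
Net: −3 −1 2/3 +1 = −3 2/3 stops.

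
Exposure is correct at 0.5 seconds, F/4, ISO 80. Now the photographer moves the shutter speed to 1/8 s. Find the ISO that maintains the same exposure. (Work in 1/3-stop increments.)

ISO 320

Shutter speed: 0.5 → 0.4 → 0.3 → 1/4 → 1/5 → 1/6 → 1/8 — 2 stops shorter (darker).
Need 2 stops brighter from the ISO: 80 → 100 → 125 → 160 → 200 → 250 → 320.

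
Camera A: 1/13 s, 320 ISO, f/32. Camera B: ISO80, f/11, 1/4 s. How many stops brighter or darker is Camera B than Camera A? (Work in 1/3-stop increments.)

Aperture: f/32 → f/29 → f/25 → f/22 → f/20 → f/18 → f/16 → f/14 → f/13 → f/11 — 3 stops opened up (brighter).
Shutter speed: 1/13 → 1/10 → 1/8 → 1/6 → 1/5 → 1/4 — 1 2/3 stops slower (brighter).
ISO: 320 → 250 → 200 → 160 → 125 → 100 → 80 — 2 stops lower (darker).
Net: +3 +1 2/3 −2 = +2 2/3 stops.

2 2/3 stops brighter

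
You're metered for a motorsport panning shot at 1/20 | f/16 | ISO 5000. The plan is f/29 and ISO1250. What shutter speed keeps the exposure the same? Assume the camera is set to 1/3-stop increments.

Aperture: f/16 → f/18 → f/20 → f/22 → f/25 → f/29 — 1 2/3 stops narrower (darker).
ISO: 5000 → 4000 → 3200 → 2500 → 2000 → 1600 → 1250 — 2 stops dropped (darker).
Net change so far: 3 2/3 stops darker. Offset with the shutter speed: 1/20 → 1/15 → 1/13 → 1/10 → 1/8 → 1/6 → 1/5 → 1/4 → 0.3 → 0.4 → 0.5 → 0.6.

0.6 s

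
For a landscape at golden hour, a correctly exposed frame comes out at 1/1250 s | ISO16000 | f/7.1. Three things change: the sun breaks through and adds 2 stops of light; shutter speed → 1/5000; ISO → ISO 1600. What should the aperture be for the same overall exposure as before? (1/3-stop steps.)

f/2.2

Scene light: 2 stops brighter.
Shutter speed: 1/1250 → 1/1600 → 1/2000 → 1/2500 → 1/3200 → 1/4000 → 1/5000 — 2 stops shorter (darker).
ISO: 16000 → 12800 → 10000 → 8000 → 6400 → 5000 → 4000 → 3200 → 2500 → 2000 → 1600 — 3 1/3 stops lower (darker).
Net so far: 3 1/3 stops darker. Aperture: f/7.1 → f/6.3 → f/5.6 → f/5 → f/4.5 → f/4 → f/3.5 → f/3.2 → f/2.8 → f/2.5 → f/2.2.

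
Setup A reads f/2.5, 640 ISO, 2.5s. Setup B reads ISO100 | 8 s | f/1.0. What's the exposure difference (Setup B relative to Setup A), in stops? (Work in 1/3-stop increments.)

Aperture: f/2.5 → f/2.2 → f/2 → f/1.8 → f/1.6 → f/1.4 → f/1.2 → f/1.1 → f/1.0 — 2 2/3 stops larger aperture (brighter).
Shutter speed: 2.5 → 3.2 → 4 → 5 → 6 → 8 — 1 2/3 stops slower (brighter).
ISO: 640 → 500 → 400 → 320 → 250 → 200 → 160 → 125 → 100 — 2 2/3 stops lower (darker).
Net: +2 2/3 +1 2/3 −2 2/3 = +1 2/3 stops.

1 2/3 stops brighter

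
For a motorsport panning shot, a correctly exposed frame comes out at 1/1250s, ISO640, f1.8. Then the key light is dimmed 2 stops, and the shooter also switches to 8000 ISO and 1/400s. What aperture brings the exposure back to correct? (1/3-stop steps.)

f/5.6

Scene light: 2 stops darker.
ISO: 640 → 800 → 1000 → 1250 → 1600 → 2000 → 2500 → 3200 → 4000 → 5000 → 6400 → 8000 — 3 2/3 stops higher (brighter).
Shutter speed: 1/1250 → 1/1000 → 1/800 → 1/640 → 1/500 → 1/400 — 1 2/3 stops slower (brighter).
Net so far: 3 1/3 stops brighter. Aperture: f/1.8 → f/2 → f/2.2 → f/2.5 → f/2.8 → f/3.2 → f/3.5 → f/4 → f/4.5 → f/5 → f/5.6.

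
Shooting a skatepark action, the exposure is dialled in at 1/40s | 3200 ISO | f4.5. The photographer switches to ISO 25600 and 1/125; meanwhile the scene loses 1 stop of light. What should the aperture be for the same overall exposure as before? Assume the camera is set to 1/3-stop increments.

f/5

Scene light: 1 stop darker.
ISO: 3200 → 4000 → 5000 → 6400 → 8000 → 10000 → 12800 → 16000 → 20000 → 25600 — 3 stops higher (brighter).
Shutter speed: 1/40 → 1/50 → 1/60 → 1/80 → 1/100 → 1/125 — 1 2/3 stops faster (darker).
Net so far: 1/3 stop brighter. Aperture: f/4.5 → f/5.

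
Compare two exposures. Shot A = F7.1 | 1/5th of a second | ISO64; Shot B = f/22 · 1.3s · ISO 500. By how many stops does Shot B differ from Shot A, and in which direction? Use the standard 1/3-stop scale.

Aperture: f/7.1 → f/8 → f/9 → f/10 → f/11 → f/13 → f/14 → f/16 → f/18 → f/20 → f/22 — 3 1/3 stops stopped down (darker).
Shutter speed: 1/5 → 1/4 → 0.3 → 0.4 → 0.5 → 0.6 → 0.8 → 1 → 1.3 — 2 2/3 stops slower (brighter).
ISO: 64 → 80 → 100 → 125 → 160 → 200 → 250 → 320 → 400 → 500 — 3 stops higher (brighter).
Net: −3 1/3 +2 2/3 +3 = +2 1/3 stops.

2 1/3 stops brighter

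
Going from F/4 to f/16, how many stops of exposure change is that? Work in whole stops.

4 stops

f/4 → f/5.6 → f/8 → f/11 → f/16 — count the steps: 4 stops.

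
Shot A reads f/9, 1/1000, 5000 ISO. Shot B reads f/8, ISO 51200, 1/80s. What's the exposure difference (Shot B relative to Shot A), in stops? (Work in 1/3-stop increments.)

7 1/3 stops brighter

Aperture: f/9 → f/8 — 1/3 stop larger aperture (brighter).
Shutter speed: 1/1000 → 1/800 → 1/640 → 1/500 → 1/400 → 1/320 → 1/250 → 1/200 → 1/160 → 1/125 → 1/100 → 1/80 — 3 2/3 stops slower (brighter).
ISO: 5000 → 6400 → 8000 → 10000 → 12800 → 16000 → 20000 → 25600 → 32000 → 40000 → 51200 — 3 1/3 stops higher (brighter).
Net: +1/3 +3 2/3 +3 1/3 = +7 1/3 stops.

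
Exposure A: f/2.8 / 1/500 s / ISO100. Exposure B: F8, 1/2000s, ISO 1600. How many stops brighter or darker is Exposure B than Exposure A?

Aperture: f/2.8 → f/4 → f/5.6 → f/8 — 3 stops narrower (darker).
Shutter speed: 1/500 → 1/1000 → 1/2000 — 2 stops shorter (darker).
ISO: 100 → 200 → 400 → 800 → 1600 — 4 stops higher (brighter).
Net: −3 −2 +4 = −1 stop.

1 stop darker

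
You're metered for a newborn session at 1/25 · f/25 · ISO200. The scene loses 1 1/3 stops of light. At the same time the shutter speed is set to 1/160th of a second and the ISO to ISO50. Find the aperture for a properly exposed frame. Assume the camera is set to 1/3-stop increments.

Scene light: 1 1/3 stops darker.
Shutter speed: 1/25 → 1/30 → 1/40 → 1/50 → 1/60 → 1/80 → 1/100 → 1/125 → 1/160 — 2 2/3 stops shorter (darker).
ISO: 200 → 160 → 125 → 100 → 80 → 64 → 50 — 2 stops lower (darker).
Net so far: 6 stops darker. Aperture: f/25 → f/22 → f/20 → f/18 → f/16 → f/14 → f/13 → f/11 → f/10 → f/9 → f/8 → f/7.1 → f/6.3 → f/5.6 → f/5 → f/4.5 → f/4 → f/3.5 → f/3.2.

f/3.2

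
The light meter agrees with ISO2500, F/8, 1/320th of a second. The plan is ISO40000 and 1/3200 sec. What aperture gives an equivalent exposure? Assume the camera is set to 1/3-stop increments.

ISO: 2500 → 3200 → 4000 → 5000 → 6400 → 8000 → 10000 → 12800 → 16000 → 20000 → 25600 → 32000 → 40000 — 4 stops higher (brighter).
Shutter speed: 1/320 → 1/400 → 1/500 → 1/640 → 1/800 → 1/1000 → 1/1250 → 1/1600 → 1/2000 → 1/2500 → 1/3200 — 3 1/3 stops shorter (darker).
Net change so far: 2/3 stop brighter. Offset with the aperture: f/8 → f/9 → f/10.

f/10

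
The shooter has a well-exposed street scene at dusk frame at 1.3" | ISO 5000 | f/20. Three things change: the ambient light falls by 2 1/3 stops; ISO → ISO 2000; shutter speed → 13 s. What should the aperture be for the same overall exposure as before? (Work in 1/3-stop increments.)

Scene light: 2 1/3 stops darker.
ISO: 5000 → 4000 → 3200 → 2500 → 2000 — 1 1/3 stops lower (darker).
Shutter speed: 1.3 → 1.6 → 2 → 2.5 → 3.2 → 4 → 5 → 6 → 8 → 10 → 13 — 3 1/3 stops slower (brighter).
Net so far: 1/3 stop darker. Aperture: f/20 → f/18.

f/18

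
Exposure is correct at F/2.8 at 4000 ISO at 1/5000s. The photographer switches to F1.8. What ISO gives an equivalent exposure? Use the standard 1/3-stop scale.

ISO 1600

Aperture: f/2.8 → f/2.5 → f/2.2 → f/2 → f/1.8 — 1 1/3 stops opened up (brighter).
Need 1 1/3 stops darker from the ISO: 4000 → 3200 → 2500 → 2000 → 1600.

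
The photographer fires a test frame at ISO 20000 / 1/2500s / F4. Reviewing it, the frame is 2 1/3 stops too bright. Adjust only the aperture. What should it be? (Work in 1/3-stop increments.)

f/9

Overexposed by 2 1/3 stops → need 2 1/3 stops darker.
Aperture: f/4 → f/4.5 → f/5 → f/5.6 → f/6.3 → f/7.1 → f/8 → f/9.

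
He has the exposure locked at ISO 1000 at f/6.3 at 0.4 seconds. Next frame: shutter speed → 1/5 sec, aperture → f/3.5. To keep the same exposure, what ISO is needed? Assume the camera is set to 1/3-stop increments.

Shutter speed: 0.4 → 0.3 → 1/4 → 1/5 — 1 stop shorter (darker).
Aperture: f/6.3 → f/5.6 → f/5 → f/4.5 → f/4 → f/3.5 — 1 2/3 stops wider (brighter).
Net change so far: 2/3 stop brighter. Offset with the ISO: 1000 → 800 → 640.

ISO 640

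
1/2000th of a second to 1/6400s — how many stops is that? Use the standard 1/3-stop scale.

1 2/3 stops

1/2000 → 1/2500 → 1/3200 → 1/4000 → 1/5000 → 1/6400 — count the steps: 5 third-stops = 1 2/3 stops.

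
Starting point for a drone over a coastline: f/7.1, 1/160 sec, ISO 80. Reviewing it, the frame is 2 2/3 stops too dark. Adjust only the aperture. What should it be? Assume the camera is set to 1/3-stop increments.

f/2.8

Underexposed by 2 2/3 stops → need 2 2/3 stops brighter.
Aperture: f/7.1 → f/6.3 → f/5.6 → f/5 → f/4.5 → f/4 → f/3.5 → f/3.2 → f/2.8.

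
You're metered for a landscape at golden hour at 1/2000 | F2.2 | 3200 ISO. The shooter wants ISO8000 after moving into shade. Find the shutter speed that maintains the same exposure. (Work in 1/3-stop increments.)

1/5000s

ISO: 3200 → 4000 → 5000 → 6400 → 8000 — 1 1/3 stops higher (brighter).
Need 1 1/3 stops darker from the shutter speed: 1/2000 → 1/2500 → 1/3200 → 1/4000 → 1/5000.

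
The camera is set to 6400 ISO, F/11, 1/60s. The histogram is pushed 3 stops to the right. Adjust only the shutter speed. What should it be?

Overexposed by 3 stops → need 3 stops darker.
Shutter speed: 1/60 → 1/125 → 1/250 → 1/500.

1/500s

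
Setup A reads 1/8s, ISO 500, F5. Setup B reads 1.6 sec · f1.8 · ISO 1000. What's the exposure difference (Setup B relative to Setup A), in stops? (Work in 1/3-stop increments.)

7 2/3 stops brighter

Aperture: f/5 → f/4.5 → f/4 → f/3.5 → f/3.2 → f/2.8 → f/2.5 → f/2.2 → f/2 → f/1.8 — 3 stops opened up (brighter).
Shutter speed: 1/8 → 1/6 → 1/5 → 1/4 → 0.3 → 0.4 → 0.5 → 0.6 → 0.8 → 1 → 1.3 → 1.6 — 3 2/3 stops slower (brighter).
ISO: 500 → 640 → 800 → 1000 — 1 stop higher (brighter).
Net: +3 +3 2/3 +1 = +7 2/3 stops.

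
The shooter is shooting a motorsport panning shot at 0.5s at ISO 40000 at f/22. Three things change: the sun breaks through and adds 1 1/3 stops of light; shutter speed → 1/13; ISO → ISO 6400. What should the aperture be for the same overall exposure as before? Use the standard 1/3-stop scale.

Scene light: 1 1/3 stops brighter.
Shutter speed: 0.5 → 0.4 → 0.3 → 1/4 → 1/5 → 1/6 → 1/8 → 1/10 → 1/13 — 2 2/3 stops faster (darker).
ISO: 40000 → 32000 → 25600 → 20000 → 16000 → 12800 → 10000 → 8000 → 6400 — 2 2/3 stops dropped (darker).
Net so far: 4 stops darker. Aperture: f/22 → f/20 → f/18 → f/16 → f/14 → f/13 → f/11 → f/10 → f/9 → f/8 → f/7.1 → f/6.3 → f/5.6.

f/5.6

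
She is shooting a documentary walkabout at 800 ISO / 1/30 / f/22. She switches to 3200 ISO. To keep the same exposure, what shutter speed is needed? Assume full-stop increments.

1/125s

ISO: 800 → 1600 → 3200 — 2 stops raised (brighter).
Need 2 stops darker from the shutter speed: 1/30 → 1/60 → 1/125.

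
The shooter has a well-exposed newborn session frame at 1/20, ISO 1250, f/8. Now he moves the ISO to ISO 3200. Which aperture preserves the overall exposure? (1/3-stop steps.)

ISO: 1250 → 1600 → 2000 → 2500 → 3200 — 1 1/3 stops raised (brighter).
Need 1 1/3 stops darker from the aperture: f/8 → f/9 → f/10 → f/11 → f/13.

f/13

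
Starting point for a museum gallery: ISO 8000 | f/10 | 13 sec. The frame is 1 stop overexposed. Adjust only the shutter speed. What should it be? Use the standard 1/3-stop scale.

Overexposed by 1 stop → need 1 stop darker.
Shutter speed: 13 → 10 → 8 → 6.

6 s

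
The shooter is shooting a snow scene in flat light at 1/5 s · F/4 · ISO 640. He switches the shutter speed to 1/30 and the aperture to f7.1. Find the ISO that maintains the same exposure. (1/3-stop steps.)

Shutter speed: 1/5 → 1/6 → 1/8 → 1/10 → 1/13 → 1/15 → 1/20 → 1/25 → 1/30 — 2 2/3 stops shorter (darker).
Aperture: f/4 → f/4.5 → f/5 → f/5.6 → f/6.3 → f/7.1 — 1 2/3 stops narrower (darker).
Net change so far: 4 1/3 stops darker. Offset with the ISO: 640 → 800 → 1000 → 1250 → 1600 → 2000 → 2500 → 3200 → 4000 → 5000 → 6400 → 8000 → 10000 → 12800.

ISO 12800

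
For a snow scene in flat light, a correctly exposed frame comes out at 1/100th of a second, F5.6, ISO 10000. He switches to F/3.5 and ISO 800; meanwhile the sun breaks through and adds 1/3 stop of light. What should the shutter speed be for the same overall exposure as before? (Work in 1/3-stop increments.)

Scene light: 1/3 stop brighter.
Aperture: f/5.6 → f/5 → f/4.5 → f/4 → f/3.5 — 1 1/3 stops wider (brighter).
ISO: 10000 → 8000 → 6400 → 5000 → 4000 → 3200 → 2500 → 2000 → 1600 → 1250 → 1000 → 800 — 3 2/3 stops dropped (darker).
Net so far: 2 stops darker. Shutter speed: 1/100 → 1/80 → 1/60 → 1/50 → 1/40 → 1/30 → 1/25.

1/25s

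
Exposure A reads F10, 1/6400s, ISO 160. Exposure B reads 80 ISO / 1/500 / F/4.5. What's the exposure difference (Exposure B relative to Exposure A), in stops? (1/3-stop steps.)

5 stops brighter

Aperture: f/10 → f/9 → f/8 → f/7.1 → f/6.3 → f/5.6 → f/5 → f/4.5 — 2 1/3 stops larger aperture (brighter).
Shutter speed: 1/6400 → 1/5000 → 1/4000 → 1/3200 → 1/2500 → 1/2000 → 1/1600 → 1/1250 → 1/1000 → 1/800 → 1/640 → 1/500 — 3 2/3 stops slower (brighter).
ISO: 160 → 125 → 100 → 80 — 1 stop dropped (darker).
Net: +2 1/3 +3 2/3 −1 = +5 stops.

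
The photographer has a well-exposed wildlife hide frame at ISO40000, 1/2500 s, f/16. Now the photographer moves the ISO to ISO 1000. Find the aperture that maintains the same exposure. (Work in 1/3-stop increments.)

ISO: 40000 → 32000 → 25600 → 20000 → 16000 → 12800 → 10000 → 8000 → 6400 → 5000 → 4000 → 3200 → 2500 → 2000 → 1600 → 1250 → 1000 — 5 1/3 stops dropped (darker).
Need 5 1/3 stops brighter from the aperture: f/16 → f/14 → f/13 → f/11 → f/10 → f/9 → f/8 → f/7.1 → f/6.3 → f/5.6 → f/5 → f/4.5 → f/4 → f/3.5 → f/3.2 → f/2.8 → f/2.5.

f/2.5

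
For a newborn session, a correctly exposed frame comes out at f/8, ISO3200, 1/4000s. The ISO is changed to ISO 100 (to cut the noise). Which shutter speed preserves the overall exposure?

1/125s

ISO: 3200 → 1600 → 800 → 400 → 200 → 100 — 5 stops dropped (darker).
Need 5 stops brighter from the shutter speed: 1/4000 → 1/2000 → 1/1000 → 1/500 → 1/250 → 1/125.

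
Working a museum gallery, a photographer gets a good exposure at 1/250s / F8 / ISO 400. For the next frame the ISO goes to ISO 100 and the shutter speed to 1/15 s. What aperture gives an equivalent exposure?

f/16

ISO: 400 → 200 → 100 — 2 stops dropped (darker).
Shutter speed: 1/250 → 1/125 → 1/60 → 1/30 → 1/15 — 4 stops longer (brighter).
Net change so far: 2 stops brighter. Offset with the aperture: f/8 → f/11 → f/16.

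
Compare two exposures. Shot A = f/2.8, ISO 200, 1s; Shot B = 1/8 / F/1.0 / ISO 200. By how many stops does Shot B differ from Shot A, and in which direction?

Aperture: f/2.8 → f/2 → f/1.4 → f/1.0 — 3 stops larger aperture (brighter).
Shutter speed: 1 → 1/2 → 1/4 → 1/8 — 3 stops faster (darker).
ISO: unchanged.
Net: +3 −3 = 0 stops.

same exposure (0 stops)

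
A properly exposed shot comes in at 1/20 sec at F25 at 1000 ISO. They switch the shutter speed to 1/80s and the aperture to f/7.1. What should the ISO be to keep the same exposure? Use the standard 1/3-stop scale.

Shutter speed: 1/20 → 1/25 → 1/30 → 1/40 → 1/50 → 1/60 → 1/80 — 2 stops shorter (darker).
Aperture: f/25 → f/22 → f/20 → f/18 → f/16 → f/14 → f/13 → f/11 → f/10 → f/9 → f/8 → f/7.1 — 3 2/3 stops larger aperture (brighter).
Net change so far: 1 2/3 stops brighter. Offset with the ISO: 1000 → 800 → 640 → 500 → 400 → 320.

ISO 320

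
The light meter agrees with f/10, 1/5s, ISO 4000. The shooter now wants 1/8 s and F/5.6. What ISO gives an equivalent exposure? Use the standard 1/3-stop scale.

Shutter speed: 1/5 → 1/6 → 1/8 — 2/3 stop faster (darker).
Aperture: f/10 → f/9 → f/8 → f/7.1 → f/6.3 → f/5.6 — 1 2/3 stops opened up (brighter).
Net change so far: 1 stop brighter. Offset with the ISO: 4000 → 3200 → 2500 → 2000.

ISO 2000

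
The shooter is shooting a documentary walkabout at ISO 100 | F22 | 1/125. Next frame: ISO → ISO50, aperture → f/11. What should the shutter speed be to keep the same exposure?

1/250s

ISO: 100 → 50 — 1 stop lower (darker).
Aperture: f/22 → f/16 → f/11 — 2 stops larger aperture (brighter).
Net change so far: 1 stop brighter. Offset with the shutter speed: 1/125 → 1/250.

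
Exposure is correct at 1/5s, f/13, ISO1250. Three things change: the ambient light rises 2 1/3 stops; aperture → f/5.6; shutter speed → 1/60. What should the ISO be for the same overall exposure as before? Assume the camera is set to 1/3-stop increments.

Scene light: 2 1/3 stops brighter.
Aperture: f/13 → f/11 → f/10 → f/9 → f/8 → f/7.1 → f/6.3 → f/5.6 — 2 1/3 stops opened up (brighter).
Shutter speed: 1/5 → 1/6 → 1/8 → 1/10 → 1/13 → 1/15 → 1/20 → 1/25 → 1/30 → 1/40 → 1/50 → 1/60 — 3 2/3 stops shorter (darker).
Net so far: 1 stop brighter. ISO: 1250 → 1000 → 800 → 640.

ISO 640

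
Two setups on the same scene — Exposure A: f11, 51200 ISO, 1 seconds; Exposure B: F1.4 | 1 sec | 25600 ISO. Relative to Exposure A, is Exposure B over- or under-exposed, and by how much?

Aperture: f/11 → f/8 → f/5.6 → f/4 → f/2.8 → f/2 → f/1.4 — 6 stops wider (brighter).
Shutter speed: unchanged.
ISO: 51200 → 25600 — 1 stop lower (darker).
Net: +6 −1 = +5 stops.

5 stops brighter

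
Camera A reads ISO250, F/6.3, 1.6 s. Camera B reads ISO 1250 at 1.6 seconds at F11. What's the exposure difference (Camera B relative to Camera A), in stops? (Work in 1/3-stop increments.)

Aperture: f/6.3 → f/7.1 → f/8 → f/9 → f/10 → f/11 — 1 2/3 stops stopped down (darker).
Shutter speed: unchanged.
ISO: 250 → 320 → 400 → 500 → 640 → 800 → 1000 → 1250 — 2 1/3 stops raised (brighter).
Net: −1 2/3 +2 1/3 = +2/3 stops.

2/3 stop brighter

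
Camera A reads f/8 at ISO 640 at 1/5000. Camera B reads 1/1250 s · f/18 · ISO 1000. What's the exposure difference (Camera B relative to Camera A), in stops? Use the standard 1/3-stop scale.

1/3 stop brighter

Aperture: f/8 → f/9 → f/10 → f/11 → f/13 → f/14 → f/16 → f/18 — 2 1/3 stops stopped down (darker).
Shutter speed: 1/5000 → 1/4000 → 1/3200 → 1/2500 → 1/2000 → 1/1600 → 1/1250 — 2 stops longer (brighter).
ISO: 640 → 800 → 1000 — 2/3 stop higher (brighter).
Net: −2 1/3 +2 +2/3 = +1/3 stops.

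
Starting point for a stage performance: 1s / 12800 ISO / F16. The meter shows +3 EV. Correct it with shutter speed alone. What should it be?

1/8s

Overexposed by 3 stops → need 3 stops darker.
Shutter speed: 1 → 1/2 → 1/4 → 1/8.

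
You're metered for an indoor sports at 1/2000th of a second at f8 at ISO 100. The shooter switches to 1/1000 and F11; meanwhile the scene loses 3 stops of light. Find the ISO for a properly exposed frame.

ISO 800

Scene light: 3 stops darker.
Shutter speed: 1/2000 → 1/1000 — 1 stop longer (brighter).
Aperture: f/8 → f/11 — 1 stop narrower (darker).
Net so far: 3 stops darker. ISO: 100 → 200 → 400 → 800.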